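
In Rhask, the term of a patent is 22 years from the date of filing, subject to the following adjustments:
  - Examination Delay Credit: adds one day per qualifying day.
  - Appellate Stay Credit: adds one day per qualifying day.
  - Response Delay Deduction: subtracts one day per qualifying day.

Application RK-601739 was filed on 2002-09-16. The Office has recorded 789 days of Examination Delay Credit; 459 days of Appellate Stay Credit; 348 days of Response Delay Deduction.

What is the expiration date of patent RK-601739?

2027-03-05

Base term: filing date + 22 years → 16 September 2024.
Examination Delay Credit: +789 days → 14 November 2026.
Appellate Stay Credit: +459 days → 16 February 2028.
Response Delay Deduction: −348 days → 5 March 2027.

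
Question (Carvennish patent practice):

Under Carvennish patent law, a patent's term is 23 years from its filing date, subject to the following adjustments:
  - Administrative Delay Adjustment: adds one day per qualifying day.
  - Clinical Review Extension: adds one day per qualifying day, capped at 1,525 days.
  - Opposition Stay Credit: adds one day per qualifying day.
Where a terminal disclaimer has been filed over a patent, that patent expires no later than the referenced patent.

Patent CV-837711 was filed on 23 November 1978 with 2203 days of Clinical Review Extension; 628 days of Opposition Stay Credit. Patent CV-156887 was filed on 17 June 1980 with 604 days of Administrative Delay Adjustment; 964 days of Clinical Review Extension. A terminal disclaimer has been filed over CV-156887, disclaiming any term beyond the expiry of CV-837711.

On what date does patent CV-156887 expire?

Natural term of CV-156887:
  Base: filing + 23 years → 17 June 2003.
  Administrative Delay Adjustment: +604 days → 10 February 2005.
  Clinical Review Extension: 964 days (within the 1525-day cap) → +964 days → 2 October 2007.
Expiry of referenced patent CV-837711:
  Base: filing + 23 years → 23 November 2001.
  Clinical Review Extension: 2203 days claimed exceeds the 1525-day cap, so +1525 days → 26 January 2006.
  Opposition Stay Credit: +628 days → 16 October 2007.
Terminal disclaimer: CV-156887 expires on the earlier of 2 October 2007 and 16 October 2007.

October 2, 2007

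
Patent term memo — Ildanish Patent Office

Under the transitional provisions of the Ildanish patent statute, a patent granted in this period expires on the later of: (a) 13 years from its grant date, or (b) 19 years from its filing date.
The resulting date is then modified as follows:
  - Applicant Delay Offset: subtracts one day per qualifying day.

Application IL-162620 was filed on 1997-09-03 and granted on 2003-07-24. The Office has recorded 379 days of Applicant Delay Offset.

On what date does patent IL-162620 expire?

(a) grant + 13 years → 24 July 2016.
(b) filing + 19 years → 3 September 2016.
Later of the two: 3 September 2016.
Applicant Delay Offset: −379 days → 21 August 2015.

August 21, 2015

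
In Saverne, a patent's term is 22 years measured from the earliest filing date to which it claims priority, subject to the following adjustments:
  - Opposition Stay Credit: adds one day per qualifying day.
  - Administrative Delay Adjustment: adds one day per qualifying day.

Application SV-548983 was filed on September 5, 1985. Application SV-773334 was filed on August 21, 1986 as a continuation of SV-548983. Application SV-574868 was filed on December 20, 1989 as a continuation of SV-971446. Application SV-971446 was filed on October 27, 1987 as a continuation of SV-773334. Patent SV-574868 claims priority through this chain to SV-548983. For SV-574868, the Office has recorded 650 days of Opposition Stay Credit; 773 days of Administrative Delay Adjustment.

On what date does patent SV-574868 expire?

Earliest priority filing: 5 September 1985.
Base term: 5 September 1985 + 22 years → 5 September 2007.
Opposition Stay Credit: +650 days → 16 June 2009.
Administrative Delay Adjustment: +773 days → 29 July 2011.

July 29, 2011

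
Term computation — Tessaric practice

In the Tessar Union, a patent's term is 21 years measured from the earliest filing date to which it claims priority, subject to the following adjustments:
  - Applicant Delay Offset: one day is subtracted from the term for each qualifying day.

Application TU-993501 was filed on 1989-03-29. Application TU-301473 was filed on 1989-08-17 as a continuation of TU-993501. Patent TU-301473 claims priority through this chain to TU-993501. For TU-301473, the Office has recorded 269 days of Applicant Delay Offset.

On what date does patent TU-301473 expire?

July 3, 2009

Earliest priority filing: 29 March 1989.
Base term: 29 March 1989 + 21 years → 29 March 2010.
Applicant Delay Offset: −269 days → 3 July 2009.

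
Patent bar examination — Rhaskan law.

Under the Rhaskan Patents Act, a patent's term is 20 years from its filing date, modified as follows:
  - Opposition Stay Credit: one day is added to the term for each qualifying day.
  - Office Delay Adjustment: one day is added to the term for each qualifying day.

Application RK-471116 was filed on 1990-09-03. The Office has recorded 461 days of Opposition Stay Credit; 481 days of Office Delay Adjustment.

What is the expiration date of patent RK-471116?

Base term: filing date + 20 years → 3 September 2010.
Opposition Stay Credit: +461 days → 8 December 2011.
Office Delay Adjustment: +481 days → 2 April 2013.

April 2, 2013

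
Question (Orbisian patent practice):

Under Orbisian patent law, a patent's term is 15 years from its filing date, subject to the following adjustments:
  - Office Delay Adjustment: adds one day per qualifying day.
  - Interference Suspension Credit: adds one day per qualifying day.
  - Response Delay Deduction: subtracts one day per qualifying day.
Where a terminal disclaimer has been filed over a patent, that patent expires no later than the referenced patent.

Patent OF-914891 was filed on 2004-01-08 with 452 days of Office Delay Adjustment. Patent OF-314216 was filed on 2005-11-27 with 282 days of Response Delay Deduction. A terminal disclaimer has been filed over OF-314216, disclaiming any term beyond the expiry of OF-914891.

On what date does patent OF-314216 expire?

Natural term of OF-314216:
  Base: filing + 15 years → 27 November 2020.
  Response Delay Deduction: −282 days → 19 February 2020.
Expiry of referenced patent OF-914891:
  Base: filing + 15 years → 8 January 2019.
  Office Delay Adjustment: +452 days → 4 April 2020.
Terminal disclaimer: OF-314216 expires on the earlier of 19 February 2020 and 4 April 2020.

February 19, 2020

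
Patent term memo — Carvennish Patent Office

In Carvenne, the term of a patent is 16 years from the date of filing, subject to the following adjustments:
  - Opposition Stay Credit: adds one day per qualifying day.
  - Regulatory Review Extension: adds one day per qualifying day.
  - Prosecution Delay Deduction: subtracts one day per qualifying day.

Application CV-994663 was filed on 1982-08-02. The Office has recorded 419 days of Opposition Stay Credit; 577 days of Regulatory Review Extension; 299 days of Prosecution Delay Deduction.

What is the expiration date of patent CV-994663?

2000-06-29

Base term: filing date + 16 years → 2 August 1998.
Opposition Stay Credit: +419 days → 25 September 1999.
Regulatory Review Extension: +577 days → 24 April 2001.
Prosecution Delay Deduction: −299 days → 29 June 2000.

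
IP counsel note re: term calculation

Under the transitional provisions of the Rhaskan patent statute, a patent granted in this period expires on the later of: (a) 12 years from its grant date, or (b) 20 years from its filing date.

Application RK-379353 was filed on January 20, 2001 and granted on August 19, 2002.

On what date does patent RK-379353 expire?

(a) grant + 12 years → 19 August 2014.
(b) filing + 20 years → 20 January 2021.
Later of the two: 20 January 2021.

2021-01-20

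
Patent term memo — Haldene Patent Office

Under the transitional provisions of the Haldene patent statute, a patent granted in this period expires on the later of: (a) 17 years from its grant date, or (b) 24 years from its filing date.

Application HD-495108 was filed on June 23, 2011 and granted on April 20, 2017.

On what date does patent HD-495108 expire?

2035-06-23

(a) grant + 17 years → 20 April 2034.
(b) filing + 24 years → 23 June 2035.
Later of the two: 23 June 2035.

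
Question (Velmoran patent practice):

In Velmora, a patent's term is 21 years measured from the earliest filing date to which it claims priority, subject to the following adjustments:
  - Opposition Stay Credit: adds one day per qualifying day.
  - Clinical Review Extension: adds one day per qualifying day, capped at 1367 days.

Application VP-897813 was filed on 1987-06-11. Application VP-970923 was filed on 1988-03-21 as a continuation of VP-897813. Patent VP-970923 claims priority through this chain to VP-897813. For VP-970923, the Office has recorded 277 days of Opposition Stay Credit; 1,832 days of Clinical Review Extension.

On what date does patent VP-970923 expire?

2012-12-11

Earliest priority filing: 11 June 1987.
Base term: 11 June 1987 + 21 years → 11 June 2008.
Opposition Stay Credit: +277 days → 15 March 2009.
Clinical Review Extension: 1832 days claimed exceeds the 1367-day cap, so +1367 days → 11 December 2012.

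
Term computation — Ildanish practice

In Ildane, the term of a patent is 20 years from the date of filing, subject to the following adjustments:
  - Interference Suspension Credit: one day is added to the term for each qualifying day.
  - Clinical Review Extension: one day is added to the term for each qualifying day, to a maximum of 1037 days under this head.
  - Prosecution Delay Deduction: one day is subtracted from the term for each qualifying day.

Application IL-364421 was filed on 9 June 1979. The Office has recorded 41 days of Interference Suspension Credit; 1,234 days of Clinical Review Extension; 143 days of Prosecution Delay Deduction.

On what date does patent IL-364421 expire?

December 30, 2001

Base term: filing date + 20 years → 9 June 1999.
Interference Suspension Credit: +41 days → 20 July 1999.
Clinical Review Extension: 1234 days claimed exceeds the 1037-day cap, so +1037 days → 22 May 2002.
Prosecution Delay Deduction: −143 days → 30 December 2001.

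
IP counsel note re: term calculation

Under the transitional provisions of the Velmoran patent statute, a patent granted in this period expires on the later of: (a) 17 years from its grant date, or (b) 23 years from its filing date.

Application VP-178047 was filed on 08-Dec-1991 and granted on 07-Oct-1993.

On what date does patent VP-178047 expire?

(a) grant + 17 years → 7 October 2010.
(b) filing + 23 years → 8 December 2014.
Later of the two: 8 December 2014.

2014-12-08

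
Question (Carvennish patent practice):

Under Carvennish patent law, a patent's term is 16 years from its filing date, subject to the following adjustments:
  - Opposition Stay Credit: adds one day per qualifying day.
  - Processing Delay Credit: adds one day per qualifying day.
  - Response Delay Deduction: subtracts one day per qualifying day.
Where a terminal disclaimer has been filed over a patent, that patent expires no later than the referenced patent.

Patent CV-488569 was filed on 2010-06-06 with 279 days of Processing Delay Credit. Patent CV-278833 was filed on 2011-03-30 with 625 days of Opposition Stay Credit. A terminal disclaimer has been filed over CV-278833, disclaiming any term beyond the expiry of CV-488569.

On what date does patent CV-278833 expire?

March 12, 2027

Natural term of CV-278833:
  Base: filing + 16 years → 30 March 2027.
  Opposition Stay Credit: +625 days → 14 December 2028.
Expiry of referenced patent CV-488569:
  Base: filing + 16 years → 6 June 2026.
  Processing Delay Credit: +279 days → 12 March 2027.
Terminal disclaimer: CV-278833 expires on the earlier of 14 December 2028 and 12 March 2027.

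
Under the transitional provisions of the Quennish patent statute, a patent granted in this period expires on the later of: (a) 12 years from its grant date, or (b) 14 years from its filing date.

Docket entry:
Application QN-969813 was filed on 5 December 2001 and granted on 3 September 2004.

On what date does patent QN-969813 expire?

September 3, 2016

(a) grant + 12 years → 3 September 2016.
(b) filing + 14 years → 5 December 2015.
Later of the two: 3 September 2016.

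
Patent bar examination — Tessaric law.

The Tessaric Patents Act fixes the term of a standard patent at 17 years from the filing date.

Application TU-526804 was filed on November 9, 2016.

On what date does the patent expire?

November 9, 2033

Filing date + 17 years → 9 November 2033.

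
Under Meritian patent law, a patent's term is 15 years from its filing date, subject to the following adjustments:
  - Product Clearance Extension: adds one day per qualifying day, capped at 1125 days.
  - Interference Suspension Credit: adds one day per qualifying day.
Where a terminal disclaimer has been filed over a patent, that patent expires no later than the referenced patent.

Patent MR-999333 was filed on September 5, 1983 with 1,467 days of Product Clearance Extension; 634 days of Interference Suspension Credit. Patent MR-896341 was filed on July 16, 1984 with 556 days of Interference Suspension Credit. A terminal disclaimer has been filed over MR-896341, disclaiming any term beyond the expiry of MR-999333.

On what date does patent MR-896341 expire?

2001-01-22

Natural term of MR-896341:
  Base: filing + 15 years → 16 July 1999.
  Interference Suspension Credit: +556 days → 22 January 2001.
Expiry of referenced patent MR-999333:
  Base: filing + 15 years → 5 September 1998.
  Product Clearance Extension: 1467 days claimed exceeds the 1125-day cap, so +1125 days → 4 October 2001.
  Interference Suspension Credit: +634 days → 30 June 2003.
Terminal disclaimer: MR-896341 expires on the earlier of 22 January 2001 and 30 June 2003.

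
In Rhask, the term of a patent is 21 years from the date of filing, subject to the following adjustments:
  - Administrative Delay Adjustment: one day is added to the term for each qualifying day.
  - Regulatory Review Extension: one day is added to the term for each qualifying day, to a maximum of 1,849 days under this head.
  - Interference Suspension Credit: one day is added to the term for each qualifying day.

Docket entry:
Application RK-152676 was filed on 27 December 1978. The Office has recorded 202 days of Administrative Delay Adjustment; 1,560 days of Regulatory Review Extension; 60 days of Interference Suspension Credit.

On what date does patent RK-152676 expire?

December 22, 2004

Base term: filing date + 21 years → 27 December 1999.
Administrative Delay Adjustment: +202 days → 16 July 2000.
Regulatory Review Extension: 1560 days (within the 1849-day cap) → +1560 days → 23 October 2004.
Interference Suspension Credit: +60 days → 22 December 2004.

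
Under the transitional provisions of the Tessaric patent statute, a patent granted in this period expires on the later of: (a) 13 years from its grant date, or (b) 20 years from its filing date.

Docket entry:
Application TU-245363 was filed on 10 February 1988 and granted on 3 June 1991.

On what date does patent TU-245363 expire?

February 10, 2008

(a) grant + 13 years → 3 June 2004.
(b) filing + 20 years → 10 February 2008.
Later of the two: 10 February 2008.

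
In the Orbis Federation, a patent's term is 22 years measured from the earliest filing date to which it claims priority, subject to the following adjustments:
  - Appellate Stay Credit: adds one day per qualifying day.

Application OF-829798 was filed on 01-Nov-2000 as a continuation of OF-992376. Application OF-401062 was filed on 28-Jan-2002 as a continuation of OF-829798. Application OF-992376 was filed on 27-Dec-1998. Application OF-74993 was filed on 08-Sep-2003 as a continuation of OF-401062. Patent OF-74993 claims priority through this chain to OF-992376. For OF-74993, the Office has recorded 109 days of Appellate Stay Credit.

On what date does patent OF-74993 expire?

Earliest priority filing: 27 December 1998.
Base term: 27 December 1998 + 22 years → 27 December 2020.
Appellate Stay Credit: +109 days → 15 April 2021.

2021-04-15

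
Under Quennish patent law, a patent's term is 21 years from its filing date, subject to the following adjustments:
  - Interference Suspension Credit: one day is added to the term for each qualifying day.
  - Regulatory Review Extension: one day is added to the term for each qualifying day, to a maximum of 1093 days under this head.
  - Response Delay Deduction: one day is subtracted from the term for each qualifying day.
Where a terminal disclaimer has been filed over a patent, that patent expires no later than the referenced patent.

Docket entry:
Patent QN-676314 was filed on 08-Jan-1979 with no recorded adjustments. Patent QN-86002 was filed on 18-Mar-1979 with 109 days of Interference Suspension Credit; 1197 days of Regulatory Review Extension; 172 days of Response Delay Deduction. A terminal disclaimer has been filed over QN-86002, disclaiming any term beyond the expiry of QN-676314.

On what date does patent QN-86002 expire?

Natural term of QN-86002:
  Base: filing + 21 years → 18 March 2000.
  Interference Suspension Credit: +109 days → 5 July 2000.
  Regulatory Review Extension: 1197 days claimed exceeds the 1093-day cap, so +1093 days → 3 July 2003.
  Response Delay Deduction: −172 days → 12 January 2003.
Expiry of referenced patent QN-676314:
  Base: filing + 21 years → 8 January 2000.
Terminal disclaimer: QN-86002 expires on the earlier of 12 January 2003 and 8 January 2000.

January 8, 2000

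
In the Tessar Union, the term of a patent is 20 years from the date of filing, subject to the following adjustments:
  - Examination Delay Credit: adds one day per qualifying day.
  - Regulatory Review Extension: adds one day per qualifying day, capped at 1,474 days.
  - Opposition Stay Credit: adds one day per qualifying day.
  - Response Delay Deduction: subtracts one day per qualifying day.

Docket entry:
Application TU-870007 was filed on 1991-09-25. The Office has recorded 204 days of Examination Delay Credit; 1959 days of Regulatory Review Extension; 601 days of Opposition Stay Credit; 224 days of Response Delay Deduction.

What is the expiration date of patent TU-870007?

2017-05-11

Base term: filing date + 20 years → 25 September 2011.
Examination Delay Credit: +204 days → 16 April 2012.
Regulatory Review Extension: 1959 days claimed exceeds the 1474-day cap, so +1474 days → 29 April 2016.
Opposition Stay Credit: +601 days → 21 December 2017.
Response Delay Deduction: −224 days → 11 May 2017.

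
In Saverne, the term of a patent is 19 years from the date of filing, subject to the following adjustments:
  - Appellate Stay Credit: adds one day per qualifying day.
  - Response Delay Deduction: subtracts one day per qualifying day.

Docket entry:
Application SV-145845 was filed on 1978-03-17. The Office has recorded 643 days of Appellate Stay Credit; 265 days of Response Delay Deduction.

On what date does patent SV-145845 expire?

March 30, 1998

Base term: filing date + 19 years → 17 March 1997.
Appellate Stay Credit: +643 days → 20 December 1998.
Response Delay Deduction: −265 days → 30 March 1998.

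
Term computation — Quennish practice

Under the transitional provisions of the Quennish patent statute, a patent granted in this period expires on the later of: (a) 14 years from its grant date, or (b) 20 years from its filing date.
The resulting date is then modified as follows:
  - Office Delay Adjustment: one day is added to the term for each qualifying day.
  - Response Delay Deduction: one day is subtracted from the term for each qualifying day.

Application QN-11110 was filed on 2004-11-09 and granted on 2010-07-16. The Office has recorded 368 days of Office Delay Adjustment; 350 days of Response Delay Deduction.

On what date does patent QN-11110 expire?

2024-11-27

(a) grant + 14 years → 16 July 2024.
(b) filing + 20 years → 9 November 2024.
Later of the two: 9 November 2024.
Office Delay Adjustment: +368 days → 12 November 2025.
Response Delay Deduction: −350 days → 27 November 2024.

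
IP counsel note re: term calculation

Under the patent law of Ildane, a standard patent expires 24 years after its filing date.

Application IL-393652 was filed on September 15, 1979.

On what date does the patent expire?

Filing date + 24 years → 15 September 2003.

September 15, 2003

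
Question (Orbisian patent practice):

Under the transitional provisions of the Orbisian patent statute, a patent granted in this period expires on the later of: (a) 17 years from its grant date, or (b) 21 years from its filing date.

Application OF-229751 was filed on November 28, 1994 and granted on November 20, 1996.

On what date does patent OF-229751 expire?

(a) grant + 17 years → 20 November 2013.
(b) filing + 21 years → 28 November 2015.
Later of the two: 28 November 2015.

2015-11-28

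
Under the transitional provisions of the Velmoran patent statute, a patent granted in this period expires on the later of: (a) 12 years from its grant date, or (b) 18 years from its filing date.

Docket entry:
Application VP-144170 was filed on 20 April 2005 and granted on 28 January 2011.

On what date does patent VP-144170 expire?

(a) grant + 12 years → 28 January 2023.
(b) filing + 18 years → 20 April 2023.
Later of the two: 20 April 2023.

2023-04-20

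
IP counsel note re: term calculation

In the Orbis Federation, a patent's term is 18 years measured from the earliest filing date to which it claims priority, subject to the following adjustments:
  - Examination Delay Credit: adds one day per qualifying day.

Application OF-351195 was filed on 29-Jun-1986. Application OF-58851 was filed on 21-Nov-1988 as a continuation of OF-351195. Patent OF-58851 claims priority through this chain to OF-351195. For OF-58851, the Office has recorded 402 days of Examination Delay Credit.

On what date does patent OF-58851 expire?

August 5, 2005

Earliest priority filing: 29 June 1986.
Base term: 29 June 1986 + 18 years → 29 June 2004.
Examination Delay Credit: +402 days → 5 August 2005.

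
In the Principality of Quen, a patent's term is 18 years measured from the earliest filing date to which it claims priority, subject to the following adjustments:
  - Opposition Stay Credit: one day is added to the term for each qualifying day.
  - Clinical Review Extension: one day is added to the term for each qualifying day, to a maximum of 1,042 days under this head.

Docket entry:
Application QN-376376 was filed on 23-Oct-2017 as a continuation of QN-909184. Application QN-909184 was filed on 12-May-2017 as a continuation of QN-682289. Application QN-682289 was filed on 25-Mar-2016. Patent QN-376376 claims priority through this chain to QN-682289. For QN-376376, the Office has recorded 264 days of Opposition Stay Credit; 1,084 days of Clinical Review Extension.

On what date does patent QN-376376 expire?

2037-10-21

Earliest priority filing: 25 March 2016.
Base term: 25 March 2016 + 18 years → 25 March 2034.
Opposition Stay Credit: +264 days → 14 December 2034.
Clinical Review Extension: 1084 days claimed exceeds the 1042-day cap, so +1042 days → 21 October 2037.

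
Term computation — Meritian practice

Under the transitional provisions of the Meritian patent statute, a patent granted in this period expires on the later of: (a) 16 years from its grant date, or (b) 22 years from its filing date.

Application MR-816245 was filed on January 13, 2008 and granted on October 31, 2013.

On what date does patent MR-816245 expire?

January 13, 2030

(a) grant + 16 years → 31 October 2029.
(b) filing + 22 years → 13 January 2030.
Later of the two: 13 January 2030.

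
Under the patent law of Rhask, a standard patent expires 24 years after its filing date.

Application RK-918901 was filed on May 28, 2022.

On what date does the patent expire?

2046-05-28

Filing date + 24 years → 28 May 2046.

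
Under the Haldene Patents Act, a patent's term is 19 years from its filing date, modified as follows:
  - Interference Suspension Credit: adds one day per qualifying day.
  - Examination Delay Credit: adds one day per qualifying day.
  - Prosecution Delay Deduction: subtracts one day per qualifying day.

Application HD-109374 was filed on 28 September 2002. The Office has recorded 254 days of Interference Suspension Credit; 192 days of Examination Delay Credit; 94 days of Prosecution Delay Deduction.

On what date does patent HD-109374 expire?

Base term: filing date + 19 years → 28 September 2021.
Interference Suspension Credit: +254 days → 9 June 2022.
Examination Delay Credit: +192 days → 18 December 2022.
Prosecution Delay Deduction: −94 days → 15 September 2022.

September 15, 2022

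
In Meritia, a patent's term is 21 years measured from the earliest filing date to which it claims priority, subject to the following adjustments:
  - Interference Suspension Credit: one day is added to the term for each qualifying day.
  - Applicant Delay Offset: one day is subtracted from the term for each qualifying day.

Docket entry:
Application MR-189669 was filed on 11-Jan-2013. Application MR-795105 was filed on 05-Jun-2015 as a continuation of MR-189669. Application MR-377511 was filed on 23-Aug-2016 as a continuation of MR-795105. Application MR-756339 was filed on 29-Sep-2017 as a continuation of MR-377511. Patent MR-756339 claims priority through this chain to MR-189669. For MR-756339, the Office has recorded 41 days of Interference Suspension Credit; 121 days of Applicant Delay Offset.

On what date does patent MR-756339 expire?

Earliest priority filing: 11 January 2013.
Base term: 11 January 2013 + 21 years → 11 January 2034.
Interference Suspension Credit: +41 days → 21 February 2034.
Applicant Delay Offset: −121 days → 23 October 2033.

October 23, 2033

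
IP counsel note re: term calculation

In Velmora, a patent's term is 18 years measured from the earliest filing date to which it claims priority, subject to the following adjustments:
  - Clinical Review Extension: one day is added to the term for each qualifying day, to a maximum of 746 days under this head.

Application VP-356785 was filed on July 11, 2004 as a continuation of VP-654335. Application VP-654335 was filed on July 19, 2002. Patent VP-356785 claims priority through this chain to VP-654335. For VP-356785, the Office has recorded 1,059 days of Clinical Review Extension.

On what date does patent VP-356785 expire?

Earliest priority filing: 19 July 2002.
Base term: 19 July 2002 + 18 years → 19 July 2020.
Clinical Review Extension: 1059 days claimed exceeds the 746-day cap, so +746 days → 4 August 2022.

August 4, 2022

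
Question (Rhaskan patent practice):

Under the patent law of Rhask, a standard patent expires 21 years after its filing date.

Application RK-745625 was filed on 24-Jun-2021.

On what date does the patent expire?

2042-06-24

Filing date + 21 years → 24 June 2042.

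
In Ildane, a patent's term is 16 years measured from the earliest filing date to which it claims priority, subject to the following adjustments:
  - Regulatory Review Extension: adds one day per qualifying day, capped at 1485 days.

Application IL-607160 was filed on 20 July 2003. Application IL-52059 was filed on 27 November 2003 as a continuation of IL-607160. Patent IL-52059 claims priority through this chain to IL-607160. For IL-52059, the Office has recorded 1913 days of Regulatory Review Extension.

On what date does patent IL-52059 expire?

August 13, 2023

Earliest priority filing: 20 July 2003.
Base term: 20 July 2003 + 16 years → 20 July 2019.
Regulatory Review Extension: 1913 days claimed exceeds the 1485-day cap, so +1485 days → 13 August 2023.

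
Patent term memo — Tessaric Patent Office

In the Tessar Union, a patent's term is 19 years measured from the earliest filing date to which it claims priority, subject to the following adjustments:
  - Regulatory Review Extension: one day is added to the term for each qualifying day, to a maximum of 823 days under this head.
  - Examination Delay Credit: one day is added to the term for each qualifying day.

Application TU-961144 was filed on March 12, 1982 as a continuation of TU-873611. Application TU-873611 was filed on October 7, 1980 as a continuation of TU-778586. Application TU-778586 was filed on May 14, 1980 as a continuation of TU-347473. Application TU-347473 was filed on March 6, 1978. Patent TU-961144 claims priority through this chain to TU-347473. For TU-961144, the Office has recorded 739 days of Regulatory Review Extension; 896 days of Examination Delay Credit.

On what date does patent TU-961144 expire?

2001-08-27

Earliest priority filing: 6 March 1978.
Base term: 6 March 1978 + 19 years → 6 March 1997.
Regulatory Review Extension: 739 days (within the 823-day cap) → +739 days → 15 March 1999.
Examination Delay Credit: +896 days → 27 August 2001.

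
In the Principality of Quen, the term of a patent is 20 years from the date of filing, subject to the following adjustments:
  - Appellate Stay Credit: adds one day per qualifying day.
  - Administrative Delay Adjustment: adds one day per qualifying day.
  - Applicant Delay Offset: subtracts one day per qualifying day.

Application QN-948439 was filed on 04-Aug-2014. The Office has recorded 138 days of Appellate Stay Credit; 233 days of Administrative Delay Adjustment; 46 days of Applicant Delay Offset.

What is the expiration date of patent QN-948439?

June 25, 2035

Base term: filing date + 20 years → 4 August 2034.
Appellate Stay Credit: +138 days → 20 December 2034.
Administrative Delay Adjustment: +233 days → 10 August 2035.
Applicant Delay Offset: −46 days → 25 June 2035.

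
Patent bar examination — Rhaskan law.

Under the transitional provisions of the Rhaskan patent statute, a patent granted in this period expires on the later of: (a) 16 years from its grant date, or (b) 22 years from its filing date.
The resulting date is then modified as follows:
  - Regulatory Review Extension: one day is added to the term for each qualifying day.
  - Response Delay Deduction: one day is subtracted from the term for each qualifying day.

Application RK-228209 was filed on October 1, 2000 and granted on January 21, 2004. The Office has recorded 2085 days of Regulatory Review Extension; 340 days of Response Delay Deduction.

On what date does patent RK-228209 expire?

(a) grant + 16 years → 21 January 2020.
(b) filing + 22 years → 1 October 2022.
Later of the two: 1 October 2022.
Regulatory Review Extension: +2085 days → 16 June 2028.
Response Delay Deduction: −340 days → 12 July 2027.

July 12, 2027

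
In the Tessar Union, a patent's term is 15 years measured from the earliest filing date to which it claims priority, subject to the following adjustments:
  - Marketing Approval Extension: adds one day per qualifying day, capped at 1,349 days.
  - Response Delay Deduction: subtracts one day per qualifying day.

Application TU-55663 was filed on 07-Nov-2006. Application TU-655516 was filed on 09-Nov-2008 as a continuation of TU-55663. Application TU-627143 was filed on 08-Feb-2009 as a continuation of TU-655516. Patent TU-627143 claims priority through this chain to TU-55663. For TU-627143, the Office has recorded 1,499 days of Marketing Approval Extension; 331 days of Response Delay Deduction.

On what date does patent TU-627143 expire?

Earliest priority filing: 7 November 2006.
Base term: 7 November 2006 + 15 years → 7 November 2021.
Marketing Approval Extension: 1499 days claimed exceeds the 1349-day cap, so +1349 days → 18 July 2025.
Response Delay Deduction: −331 days → 21 August 2024.

2024-08-21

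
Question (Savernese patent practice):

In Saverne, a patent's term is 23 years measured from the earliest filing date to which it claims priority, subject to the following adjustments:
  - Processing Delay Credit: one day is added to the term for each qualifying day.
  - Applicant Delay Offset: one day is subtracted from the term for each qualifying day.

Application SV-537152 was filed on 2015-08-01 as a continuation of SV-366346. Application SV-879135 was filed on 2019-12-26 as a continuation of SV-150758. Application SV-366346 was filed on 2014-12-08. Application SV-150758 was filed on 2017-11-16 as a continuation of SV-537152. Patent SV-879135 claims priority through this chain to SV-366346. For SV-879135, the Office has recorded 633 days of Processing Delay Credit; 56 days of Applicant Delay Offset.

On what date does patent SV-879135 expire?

July 8, 2039

Earliest priority filing: 8 December 2014.
Base term: 8 December 2014 + 23 years → 8 December 2037.
Processing Delay Credit: +633 days → 2 September 2039.
Applicant Delay Offset: −56 days → 8 July 2039.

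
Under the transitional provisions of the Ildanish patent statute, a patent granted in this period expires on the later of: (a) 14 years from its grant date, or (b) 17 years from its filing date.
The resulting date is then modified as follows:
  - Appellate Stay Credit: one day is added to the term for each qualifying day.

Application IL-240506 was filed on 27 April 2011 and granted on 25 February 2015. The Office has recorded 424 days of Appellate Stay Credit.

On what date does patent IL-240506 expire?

April 25, 2030

(a) grant + 14 years → 25 February 2029.
(b) filing + 17 years → 27 April 2028.
Later of the two: 25 February 2029.
Appellate Stay Credit: +424 days → 25 April 2030.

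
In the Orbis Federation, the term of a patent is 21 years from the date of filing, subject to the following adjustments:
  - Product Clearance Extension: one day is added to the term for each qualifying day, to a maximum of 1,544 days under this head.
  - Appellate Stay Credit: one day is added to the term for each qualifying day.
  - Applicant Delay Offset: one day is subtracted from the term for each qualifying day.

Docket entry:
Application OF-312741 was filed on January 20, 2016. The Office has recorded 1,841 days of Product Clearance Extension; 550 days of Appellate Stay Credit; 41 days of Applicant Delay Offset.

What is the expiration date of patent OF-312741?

2042-09-04

Base term: filing date + 21 years → 20 January 2037.
Product Clearance Extension: 1841 days claimed exceeds the 1544-day cap, so +1544 days → 13 April 2041.
Appellate Stay Credit: +550 days → 15 October 2042.
Applicant Delay Offset: −41 days → 4 September 2042.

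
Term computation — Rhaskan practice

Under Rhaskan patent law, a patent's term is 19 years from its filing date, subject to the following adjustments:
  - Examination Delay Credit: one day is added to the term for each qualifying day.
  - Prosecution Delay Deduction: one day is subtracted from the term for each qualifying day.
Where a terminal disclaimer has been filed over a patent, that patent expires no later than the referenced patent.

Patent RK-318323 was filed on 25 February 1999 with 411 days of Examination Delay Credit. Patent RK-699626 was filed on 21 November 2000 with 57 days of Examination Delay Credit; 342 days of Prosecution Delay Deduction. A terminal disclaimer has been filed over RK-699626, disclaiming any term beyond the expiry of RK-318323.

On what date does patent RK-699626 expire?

Natural term of RK-699626:
  Base: filing + 19 years → 21 November 2019.
  Examination Delay Credit: +57 days → 17 January 2020.
  Prosecution Delay Deduction: −342 days → 9 February 2019.
Expiry of referenced patent RK-318323:
  Base: filing + 19 years → 25 February 2018.
  Examination Delay Credit: +411 days → 12 April 2019.
Terminal disclaimer: RK-699626 expires on the earlier of 9 February 2019 and 12 April 2019.

2019-02-09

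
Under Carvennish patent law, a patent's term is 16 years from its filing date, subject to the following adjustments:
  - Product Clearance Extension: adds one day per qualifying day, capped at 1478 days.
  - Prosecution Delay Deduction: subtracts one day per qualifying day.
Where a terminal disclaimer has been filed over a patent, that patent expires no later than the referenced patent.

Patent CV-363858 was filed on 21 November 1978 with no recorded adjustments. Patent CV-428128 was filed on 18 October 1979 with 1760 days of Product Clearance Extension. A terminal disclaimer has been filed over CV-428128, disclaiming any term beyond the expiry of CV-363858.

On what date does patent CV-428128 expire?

Natural term of CV-428128:
  Base: filing + 16 years → 18 October 1995.
  Product Clearance Extension: 1760 days claimed exceeds the 1478-day cap, so +1478 days → 4 November 1999.
Expiry of referenced patent CV-363858:
  Base: filing + 16 years → 21 November 1994.
Terminal disclaimer: CV-428128 expires on the earlier of 4 November 1999 and 21 November 1994.

November 21, 1994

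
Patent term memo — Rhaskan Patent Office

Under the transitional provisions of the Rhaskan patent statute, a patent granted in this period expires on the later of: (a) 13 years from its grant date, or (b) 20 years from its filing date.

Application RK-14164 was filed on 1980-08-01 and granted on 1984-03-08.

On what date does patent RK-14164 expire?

(a) grant + 13 years → 8 March 1997.
(b) filing + 20 years → 1 August 2000.
Later of the two: 1 August 2000.

August 1, 2000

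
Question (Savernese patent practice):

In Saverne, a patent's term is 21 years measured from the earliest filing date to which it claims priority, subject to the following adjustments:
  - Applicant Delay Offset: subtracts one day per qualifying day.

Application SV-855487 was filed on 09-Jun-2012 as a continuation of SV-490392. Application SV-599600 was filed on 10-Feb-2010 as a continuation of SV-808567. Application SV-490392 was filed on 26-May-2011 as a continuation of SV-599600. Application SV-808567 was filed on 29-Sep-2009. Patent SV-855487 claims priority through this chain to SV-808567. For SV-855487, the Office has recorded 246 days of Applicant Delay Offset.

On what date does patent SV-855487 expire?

Earliest priority filing: 29 September 2009.
Base term: 29 September 2009 + 21 years → 29 September 2030.
Applicant Delay Offset: −246 days → 26 January 2030.

January 26, 2030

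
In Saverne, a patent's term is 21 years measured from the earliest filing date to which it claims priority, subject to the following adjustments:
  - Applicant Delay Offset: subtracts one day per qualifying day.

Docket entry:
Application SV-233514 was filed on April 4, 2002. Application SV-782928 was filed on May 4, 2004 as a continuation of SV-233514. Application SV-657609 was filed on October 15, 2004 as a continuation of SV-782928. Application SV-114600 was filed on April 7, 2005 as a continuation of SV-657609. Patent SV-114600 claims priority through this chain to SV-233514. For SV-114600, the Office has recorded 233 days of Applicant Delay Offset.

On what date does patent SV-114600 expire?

August 14, 2022

Earliest priority filing: 4 April 2002.
Base term: 4 April 2002 + 21 years → 4 April 2023.
Applicant Delay Offset: −233 days → 14 August 2022.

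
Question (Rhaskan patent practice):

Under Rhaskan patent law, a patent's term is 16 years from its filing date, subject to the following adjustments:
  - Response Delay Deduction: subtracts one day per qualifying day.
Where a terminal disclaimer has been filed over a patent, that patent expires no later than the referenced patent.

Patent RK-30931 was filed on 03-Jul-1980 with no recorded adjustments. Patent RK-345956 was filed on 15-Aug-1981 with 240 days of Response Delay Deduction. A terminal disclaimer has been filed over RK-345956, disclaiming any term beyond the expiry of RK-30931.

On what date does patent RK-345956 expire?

July 3, 1996

Natural term of RK-345956:
  Base: filing + 16 years → 15 August 1997.
  Response Delay Deduction: −240 days → 18 December 1996.
Expiry of referenced patent RK-30931:
  Base: filing + 16 years → 3 July 1996.
Terminal disclaimer: RK-345956 expires on the earlier of 18 December 1996 and 3 July 1996.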